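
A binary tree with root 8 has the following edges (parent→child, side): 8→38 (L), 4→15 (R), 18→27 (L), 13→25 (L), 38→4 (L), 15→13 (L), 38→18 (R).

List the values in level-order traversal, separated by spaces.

Level-order visits nodes level by level from the root, left to right within each level.
Level 0: 8
Level 1: 38
Level 2: 4, 18
Level 3: 15, 27
Level 4: 13
Level 5: 25

8 38 4 18 15 27 13 25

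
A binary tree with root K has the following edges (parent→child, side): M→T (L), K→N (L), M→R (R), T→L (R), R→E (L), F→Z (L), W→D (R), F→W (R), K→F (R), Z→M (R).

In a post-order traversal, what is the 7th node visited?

Post-order visits the left subtree, then the right subtree, then the node.
At K: go left to N.
  N is a leaf — visit N.
At K: go right to F.
  At F: go left to Z.
    At Z: no left child.
    At Z: go right to M.
      At M: go left to T.
        At T: no left child.
        At T: go right to L.
          L is a leaf — visit L.
        Visit T.
      At M: go right to R.
        At R: go left to E.
          E is a leaf — visit E.
        At R: no right child.
        Visit R.
      Visit M.
    Visit Z.
  At F: go right to W.
    At W: no left child.
    At W: go right to D.
      D is a leaf — visit D.
    Visit W.
  Visit F.
Visit K.
Full post-order sequence: N, L, T, E, R, M, Z, D, W, F, K.

Z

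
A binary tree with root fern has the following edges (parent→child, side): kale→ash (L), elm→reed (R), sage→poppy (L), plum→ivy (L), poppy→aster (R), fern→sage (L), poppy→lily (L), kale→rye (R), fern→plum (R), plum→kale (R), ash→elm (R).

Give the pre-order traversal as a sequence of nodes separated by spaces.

fern sage poppy lily aster plum ivy kale ash elm reed rye

Pre-order visits the node, then its left subtree, then its right subtree.
Visit fern.
At fern: go left to sage.
  Visit sage.
  At sage: go left to poppy.
    Visit poppy.
    At poppy: go left to lily.
      lily is a leaf — visit lily.
    At poppy: go right to aster.
      aster is a leaf — visit aster.
  At sage: no right child.
At fern: go right to plum.
  Visit plum.
  At plum: go left to ivy.
    ivy is a leaf — visit ivy.
  At plum: go right to kale.
    Visit kale.
    At kale: go left to ash.
      Visit ash.
      At ash: no left child.
      At ash: go right to elm.
        Visit elm.
        At elm: no left child.
        At elm: go right to reed.
          reed is a leaf — visit reed.
    At kale: go right to rye.
      rye is a leaf — visit rye.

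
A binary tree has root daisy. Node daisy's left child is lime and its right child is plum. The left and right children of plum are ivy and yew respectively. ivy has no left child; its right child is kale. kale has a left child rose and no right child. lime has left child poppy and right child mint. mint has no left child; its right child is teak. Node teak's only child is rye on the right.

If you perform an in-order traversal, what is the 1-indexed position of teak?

In-order visits the left subtree, then the node, then the right subtree.
At daisy: go left to lime.
  At lime: go left to poppy.
    poppy is a leaf — visit poppy.
  Visit lime.
  At lime: go right to mint.
    At mint: no left child.
    Visit mint.
    At mint: go right to teak.
      At teak: no left child.
      Visit teak.
      At teak: go right to rye.
        rye is a leaf — visit rye.
Visit daisy.
At daisy: go right to plum.
  At plum: go left to ivy.
    At ivy: no left child.
    Visit ivy.
    At ivy: go right to kale.
      At kale: go left to rose.
        rose is a leaf — visit rose.
      Visit kale.
      At kale: no right child.
  Visit plum.
  At plum: go right to yew.
    yew is a leaf — visit yew.
Full in-order sequence: poppy, lime, mint, teak, rye, daisy, ivy, rose, kale, plum, yew.

4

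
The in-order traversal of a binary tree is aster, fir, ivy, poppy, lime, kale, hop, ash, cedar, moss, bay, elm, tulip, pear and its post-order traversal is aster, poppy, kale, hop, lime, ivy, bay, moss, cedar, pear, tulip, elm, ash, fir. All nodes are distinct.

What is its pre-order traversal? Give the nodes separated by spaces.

The last element of post-order is the root; it splits in-order into left and right subtrees.
Root fir: left subtree has 1 node {aster}, right has 12 {ivy, poppy, lime, kale, hop, ash, cedar, moss, bay, elm, tulip, pear}.
  Root ash: left subtree has 5 nodes {ivy, poppy, lime, kale, hop}, right has 6 {cedar, moss, bay, elm, tulip, pear}.
    Root ivy: left subtree has 0 nodes { }, right has 4 {poppy, lime, kale, hop}.
      Root lime: left subtree has 1 node {poppy}, right has 2 {kale, hop}.
        Root hop: left subtree has 1 node {kale}, right has 0 { }.
    Root elm: left subtree has 3 nodes {cedar, moss, bay}, right has 2 {tulip, pear}.
      Root cedar: left subtree has 0 nodes { }, right has 2 {moss, bay}.
        Root moss: left subtree has 0 nodes { }, right has 1 {bay}.
      Root tulip: left subtree has 0 nodes { }, right has 1 {pear}.

fir aster ash ivy lime poppy hop kale elm cedar moss bay tulip pear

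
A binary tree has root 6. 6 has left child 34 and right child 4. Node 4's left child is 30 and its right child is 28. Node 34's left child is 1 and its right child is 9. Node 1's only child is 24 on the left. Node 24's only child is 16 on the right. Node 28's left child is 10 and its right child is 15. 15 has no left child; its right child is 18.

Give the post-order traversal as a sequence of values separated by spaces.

Post-order visits the left subtree, then the right subtree, then the node.
At 6: go left to 34.
  At 34: go left to 1.
    At 1: go left to 24.
      At 24: no left child.
      At 24: go right to 16.
        16 is a leaf — visit 16.
      Visit 24.
    At 1: no right child.
    Visit 1.
  At 34: go right to 9.
    9 is a leaf — visit 9.
  Visit 34.
At 6: go right to 4.
  At 4: go left to 30.
    30 is a leaf — visit 30.
  At 4: go right to 28.
    At 28: go left to 10.
      10 is a leaf — visit 10.
    At 28: go right to 15.
      At 15: no left child.
      At 15: go right to 18.
        18 is a leaf — visit 18.
      Visit 15.
    Visit 28.
  Visit 4.
Visit 6.

16 24 1 9 34 30 10 18 15 28 4 6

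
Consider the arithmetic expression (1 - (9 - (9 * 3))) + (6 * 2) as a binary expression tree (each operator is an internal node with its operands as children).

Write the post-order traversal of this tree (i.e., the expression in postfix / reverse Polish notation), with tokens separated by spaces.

Post-order on an expression tree gives postfix notation: for each operator, emit left operand, right operand, then the operator.

1 9 9 3 * - - 6 2 * +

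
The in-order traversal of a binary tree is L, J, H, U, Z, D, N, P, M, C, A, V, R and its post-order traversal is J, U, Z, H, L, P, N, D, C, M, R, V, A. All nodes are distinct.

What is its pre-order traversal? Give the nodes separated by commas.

The last element of post-order is the root; it splits in-order into left and right subtrees.
Root A: left subtree has 10 nodes {L, J, H, U, Z, D, N, P, M, C}, right has 2 {V, R}.
  Root M: left subtree has 8 nodes {L, J, H, U, Z, D, N, P}, right has 1 {C}.
    Root D: left subtree has 5 nodes {L, J, H, U, Z}, right has 2 {N, P}.
      Root L: left subtree has 0 nodes { }, right has 4 {J, H, U, Z}.
        Root H: left subtree has 1 node {J}, right has 2 {U, Z}.
          Root Z: left subtree has 1 node {U}, right has 0 { }.
      Root N: left subtree has 0 nodes { }, right has 1 {P}.
  Root V: left subtree has 0 nodes { }, right has 1 {R}.

A, M, D, L, H, J, Z, U, N, P, C, V, R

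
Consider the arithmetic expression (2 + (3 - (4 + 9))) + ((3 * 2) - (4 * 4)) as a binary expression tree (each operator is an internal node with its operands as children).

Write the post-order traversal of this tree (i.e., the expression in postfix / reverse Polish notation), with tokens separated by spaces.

Post-order on an expression tree gives postfix notation: for each operator, emit left operand, right operand, then the operator.

2 3 4 9 + - + 3 2 * 4 4 * - +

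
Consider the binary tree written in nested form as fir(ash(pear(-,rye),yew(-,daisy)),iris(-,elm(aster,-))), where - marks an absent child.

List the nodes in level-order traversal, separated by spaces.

fir ash iris pear yew elm rye daisy aster

Level-order visits nodes level by level from the root, left to right within each level.
Level 0: fir
Level 1: ash, iris
Level 2: pear, yew, elm
Level 3: rye, daisy, aster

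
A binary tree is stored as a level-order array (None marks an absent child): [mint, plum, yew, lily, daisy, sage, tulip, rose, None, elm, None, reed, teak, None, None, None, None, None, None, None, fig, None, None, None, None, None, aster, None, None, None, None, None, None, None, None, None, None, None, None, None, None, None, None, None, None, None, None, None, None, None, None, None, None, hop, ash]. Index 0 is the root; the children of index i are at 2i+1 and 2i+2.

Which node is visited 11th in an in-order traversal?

In-order visits the left subtree, then the node, then the right subtree.
At mint: go left to plum.
  At plum: go left to lily.
    At lily: go left to rose.
      rose is a leaf — visit rose.
    Visit lily.
    At lily: no right child.
  Visit plum.
  At plum: go right to daisy.
    At daisy: go left to elm.
      At elm: no left child.
      Visit elm.
      At elm: go right to fig.
        fig is a leaf — visit fig.
    Visit daisy.
    At daisy: no right child.
Visit mint.
At mint: go right to yew.
  At yew: go left to sage.
    At sage: go left to reed.
      reed is a leaf — visit reed.
    Visit sage.
    At sage: go right to teak.
      At teak: no left child.
      Visit teak.
      At teak: go right to aster.
        At aster: go left to hop.
          hop is a leaf — visit hop.
        Visit aster.
        At aster: go right to ash.
          ash is a leaf — visit ash.
  Visit yew.
  At yew: go right to tulip.
    tulip is a leaf — visit tulip.
Full in-order sequence: rose, lily, plum, elm, fig, daisy, mint, reed, sage, teak, hop, aster, ash, yew, tulip.

hop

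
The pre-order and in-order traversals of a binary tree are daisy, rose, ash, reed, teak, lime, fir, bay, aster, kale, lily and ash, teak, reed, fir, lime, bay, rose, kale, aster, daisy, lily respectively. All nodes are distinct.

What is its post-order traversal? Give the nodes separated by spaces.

The first element of pre-order is the root; it splits in-order into left and right subtrees.
Root daisy: left subtree has 9 nodes {ash, teak, reed, fir, lime, bay, rose, kale, aster}, right has 1 {lily}.
  Root rose: left subtree has 6 nodes {ash, teak, reed, fir, lime, bay}, right has 2 {kale, aster}.
    Root ash: left subtree has 0 nodes { }, right has 5 {teak, reed, fir, lime, bay}.
      Root reed: left subtree has 1 node {teak}, right has 3 {fir, lime, bay}.
        Root lime: left subtree has 1 node {fir}, right has 1 {bay}.
    Root aster: left subtree has 1 node {kale}, right has 0 { }.

teak fir bay lime reed ash kale aster rose lily daisy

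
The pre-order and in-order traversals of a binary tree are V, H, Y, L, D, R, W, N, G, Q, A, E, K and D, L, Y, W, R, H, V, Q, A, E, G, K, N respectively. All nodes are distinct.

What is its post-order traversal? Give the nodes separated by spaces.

The first element of pre-order is the root; it splits in-order into left and right subtrees.
Root V: left subtree has 6 nodes {D, L, Y, W, R, H}, right has 6 {Q, A, E, G, K, N}.
  Root H: left subtree has 5 nodes {D, L, Y, W, R}, right has 0 { }.
    Root Y: left subtree has 2 nodes {D, L}, right has 2 {W, R}.
      Root L: left subtree has 1 node {D}, right has 0 { }.
      Root R: left subtree has 1 node {W}, right has 0 { }.
  Root N: left subtree has 5 nodes {Q, A, E, G, K}, right has 0 { }.
    Root G: left subtree has 3 nodes {Q, A, E}, right has 1 {K}.
      Root Q: left subtree has 0 nodes { }, right has 2 {A, E}.
        Root A: left subtree has 0 nodes { }, right has 1 {E}.

D L W R Y H E A Q K G N V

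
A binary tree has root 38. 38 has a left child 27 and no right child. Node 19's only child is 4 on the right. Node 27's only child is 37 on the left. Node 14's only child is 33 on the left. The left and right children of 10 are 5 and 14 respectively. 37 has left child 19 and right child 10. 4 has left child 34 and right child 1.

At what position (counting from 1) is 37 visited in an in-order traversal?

In-order visits the left subtree, then the node, then the right subtree.
At 38: go left to 27.
  At 27: go left to 37.
    At 37: go left to 19.
      At 19: no left child.
      Visit 19.
      At 19: go right to 4.
        At 4: go left to 34.
          34 is a leaf — visit 34.
        Visit 4.
        At 4: go right to 1.
          1 is a leaf — visit 1.
    Visit 37.
    At 37: go right to 10.
      At 10: go left to 5.
        5 is a leaf — visit 5.
      Visit 10.
      At 10: go right to 14.
        At 14: go left to 33.
          33 is a leaf — visit 33.
        Visit 14.
        At 14: no right child.
  Visit 27.
  At 27: no right child.
Visit 38.
At 38: no right child.
Full in-order sequence: 19, 34, 4, 1, 37, 5, 10, 33, 14, 27, 38.

5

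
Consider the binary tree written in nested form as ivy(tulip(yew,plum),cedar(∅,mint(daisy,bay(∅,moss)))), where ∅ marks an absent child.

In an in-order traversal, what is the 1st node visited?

In-order visits the left subtree, then the node, then the right subtree.
At ivy: go left to tulip.
  At tulip: go left to yew.
    yew is a leaf — visit yew.
  Visit tulip.
  At tulip: go right to plum.
    plum is a leaf — visit plum.
Visit ivy.
At ivy: go right to cedar.
  At cedar: no left child.
  Visit cedar.
  At cedar: go right to mint.
    At mint: go left to daisy.
      daisy is a leaf — visit daisy.
    Visit mint.
    At mint: go right to bay.
      At bay: no left child.
      Visit bay.
      At bay: go right to moss.
        moss is a leaf — visit moss.
Full in-order sequence: yew, tulip, plum, ivy, cedar, daisy, mint, bay, moss.

yew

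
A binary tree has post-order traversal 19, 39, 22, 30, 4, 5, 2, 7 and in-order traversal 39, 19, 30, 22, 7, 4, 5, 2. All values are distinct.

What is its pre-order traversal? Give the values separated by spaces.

The last element of post-order is the root; it splits in-order into left and right subtrees.
Root 7: left subtree has 4 nodes {39, 19, 30, 22}, right has 3 {4, 5, 2}.
  Root 30: left subtree has 2 nodes {39, 19}, right has 1 {22}.
    Root 39: left subtree has 0 nodes { }, right has 1 {19}.
  Root 2: left subtree has 2 nodes {4, 5}, right has 0 { }.
    Root 5: left subtree has 1 node {4}, right has 0 { }.

7 30 39 19 22 2 5 4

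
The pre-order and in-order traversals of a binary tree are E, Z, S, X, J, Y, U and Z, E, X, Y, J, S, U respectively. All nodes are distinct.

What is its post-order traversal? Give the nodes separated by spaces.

The first element of pre-order is the root; it splits in-order into left and right subtrees.
Root E: left subtree has 1 node {Z}, right has 5 {X, Y, J, S, U}.
  Root S: left subtree has 3 nodes {X, Y, J}, right has 1 {U}.
    Root X: left subtree has 0 nodes { }, right has 2 {Y, J}.
      Root J: left subtree has 1 node {Y}, right has 0 { }.

Z Y J X U S E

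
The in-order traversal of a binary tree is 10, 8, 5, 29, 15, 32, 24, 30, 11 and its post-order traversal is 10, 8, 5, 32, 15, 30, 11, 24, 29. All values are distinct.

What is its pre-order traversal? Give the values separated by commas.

29, 5, 8, 10, 24, 15, 32, 11, 30

The last element of post-order is the root; it splits in-order into left and right subtrees.
Root 29: left subtree has 3 nodes {10, 8, 5}, right has 5 {15, 32, 24, 30, 11}.
  Root 5: left subtree has 2 nodes {10, 8}, right has 0 { }.
    Root 8: left subtree has 1 node {10}, right has 0 { }.
  Root 24: left subtree has 2 nodes {15, 32}, right has 2 {30, 11}.
    Root 15: left subtree has 0 nodes { }, right has 1 {32}.
    Root 11: left subtree has 1 node {30}, right has 0 { }.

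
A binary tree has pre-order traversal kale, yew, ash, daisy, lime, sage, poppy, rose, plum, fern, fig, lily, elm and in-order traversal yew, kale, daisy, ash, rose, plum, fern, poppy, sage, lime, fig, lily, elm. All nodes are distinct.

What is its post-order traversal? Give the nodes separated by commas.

The first element of pre-order is the root; it splits in-order into left and right subtrees.
Root kale: left subtree has 1 node {yew}, right has 11 {daisy, ash, rose, plum, fern, poppy, sage, lime, fig, lily, elm}.
  Root ash: left subtree has 1 node {daisy}, right has 9 {rose, plum, fern, poppy, sage, lime, fig, lily, elm}.
    Root lime: left subtree has 5 nodes {rose, plum, fern, poppy, sage}, right has 3 {fig, lily, elm}.
      Root sage: left subtree has 4 nodes {rose, plum, fern, poppy}, right has 0 { }.
        Root poppy: left subtree has 3 nodes {rose, plum, fern}, right has 0 { }.
          Root rose: left subtree has 0 nodes { }, right has 2 {plum, fern}.
            Root plum: left subtree has 0 nodes { }, right has 1 {fern}.
      Root fig: left subtree has 0 nodes { }, right has 2 {lily, elm}.
        Root lily: left subtree has 0 nodes { }, right has 1 {elm}.

yew, daisy, fern, plum, rose, poppy, sage, elm, lily, fig, lime, ash, kale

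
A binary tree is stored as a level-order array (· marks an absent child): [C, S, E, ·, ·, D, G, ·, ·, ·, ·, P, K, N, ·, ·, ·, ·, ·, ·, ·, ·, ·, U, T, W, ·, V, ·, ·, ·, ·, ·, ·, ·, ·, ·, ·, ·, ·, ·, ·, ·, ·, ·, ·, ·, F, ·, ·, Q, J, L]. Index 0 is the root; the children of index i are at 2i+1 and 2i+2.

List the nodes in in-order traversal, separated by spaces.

S C F U P T Q D J W L K E V N G

In-order visits the left subtree, then the node, then the right subtree.
At C: go left to S.
  S is a leaf — visit S.
Visit C.
At C: go right to E.
  At E: go left to D.
    At D: go left to P.
      At P: go left to U.
        At U: go left to F.
          F is a leaf — visit F.
        Visit U.
        At U: no right child.
      Visit P.
      At P: go right to T.
        At T: no left child.
        Visit T.
        At T: go right to Q.
          Q is a leaf — visit Q.
    Visit D.
    At D: go right to K.
      At K: go left to W.
        At W: go left to J.
          J is a leaf — visit J.
        Visit W.
        At W: go right to L.
          L is a leaf — visit L.
      Visit K.
      At K: no right child.
  Visit E.
  At E: go right to G.
    At G: go left to N.
      At N: go left to V.
        V is a leaf — visit V.
      Visit N.
      At N: no right child.
    Visit G.
    At G: no right child.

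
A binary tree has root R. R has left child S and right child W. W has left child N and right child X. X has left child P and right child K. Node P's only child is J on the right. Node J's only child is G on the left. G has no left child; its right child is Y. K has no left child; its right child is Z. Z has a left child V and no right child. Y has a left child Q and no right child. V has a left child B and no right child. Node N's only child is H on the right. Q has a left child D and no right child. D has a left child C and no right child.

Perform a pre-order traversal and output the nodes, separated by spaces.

R S W N H X P J G Y Q D C K Z V B

Pre-order visits the node, then its left subtree, then its right subtree.
Visit R.
At R: go left to S.
  S is a leaf — visit S.
At R: go right to W.
  Visit W.
  At W: go left to N.
    Visit N.
    At N: no left child.
    At N: go right to H.
      H is a leaf — visit H.
  At W: go right to X.
    Visit X.
    At X: go left to P.
      Visit P.
      At P: no left child.
      At P: go right to J.
        Visit J.
        At J: go left to G.
          Visit G.
          At G: no left child.
          At G: go right to Y.
            Visit Y.
            At Y: go left to Q.
              Visit Q.
              At Q: go left to D.
                Visit D.
                At D: go left to C.
                  C is a leaf — visit C.
                At D: no right child.
              At Q: no right child.
            At Y: no right child.
        At J: no right child.
    At X: go right to K.
      Visit K.
      At K: no left child.
      At K: go right to Z.
        Visit Z.
        At Z: go left to V.
          Visit V.
          At V: go left to B.
            B is a leaf — visit B.
          At V: no right child.
        At Z: no right child.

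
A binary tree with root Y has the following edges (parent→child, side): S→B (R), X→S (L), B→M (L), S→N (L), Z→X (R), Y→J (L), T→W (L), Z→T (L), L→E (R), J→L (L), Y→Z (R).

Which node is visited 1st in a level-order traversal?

Y

Level-order visits nodes level by level from the root, left to right within each level.
Level 0: Y
Level 1: J, Z
Level 2: L, T, X
Level 3: E, W, S
Level 4: N, B
Level 5: M
Full level-order sequence: Y, J, Z, L, T, X, E, W, S, N, B, M.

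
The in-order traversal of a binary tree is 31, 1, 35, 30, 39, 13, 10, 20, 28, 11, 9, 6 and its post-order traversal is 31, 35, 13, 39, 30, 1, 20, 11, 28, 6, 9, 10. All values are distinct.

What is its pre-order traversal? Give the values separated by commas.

10, 1, 31, 30, 35, 39, 13, 9, 28, 20, 11, 6

The last element of post-order is the root; it splits in-order into left and right subtrees.
Root 10: left subtree has 6 nodes {31, 1, 35, 30, 39, 13}, right has 5 {20, 28, 11, 9, 6}.
  Root 1: left subtree has 1 node {31}, right has 4 {35, 30, 39, 13}.
    Root 30: left subtree has 1 node {35}, right has 2 {39, 13}.
      Root 39: left subtree has 0 nodes { }, right has 1 {13}.
  Root 9: left subtree has 3 nodes {20, 28, 11}, right has 1 {6}.
    Root 28: left subtree has 1 node {20}, right has 1 {11}.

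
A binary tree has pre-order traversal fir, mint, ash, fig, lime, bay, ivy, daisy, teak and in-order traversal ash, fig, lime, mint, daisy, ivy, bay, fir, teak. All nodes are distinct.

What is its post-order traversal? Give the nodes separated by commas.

lime, fig, ash, daisy, ivy, bay, mint, teak, fir

The first element of pre-order is the root; it splits in-order into left and right subtrees.
Root fir: left subtree has 7 nodes {ash, fig, lime, mint, daisy, ivy, bay}, right has 1 {teak}.
  Root mint: left subtree has 3 nodes {ash, fig, lime}, right has 3 {daisy, ivy, bay}.
    Root ash: left subtree has 0 nodes { }, right has 2 {fig, lime}.
      Root fig: left subtree has 0 nodes { }, right has 1 {lime}.
    Root bay: left subtree has 2 nodes {daisy, ivy}, right has 0 { }.
      Root ivy: left subtree has 1 node {daisy}, right has 0 { }.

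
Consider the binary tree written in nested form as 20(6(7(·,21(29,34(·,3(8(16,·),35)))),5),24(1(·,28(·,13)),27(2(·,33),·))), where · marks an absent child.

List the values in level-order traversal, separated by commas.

20, 6, 24, 7, 5, 1, 27, 21, 28, 2, 29, 34, 13, 33, 3, 8, 35, 16

Level-order visits nodes level by level from the root, left to right within each level.
Level 0: 20
Level 1: 6, 24
Level 2: 7, 5, 1, 27
Level 3: 21, 28, 2
Level 4: 29, 34, 13, 33
Level 5: 3
Level 6: 8, 35
Level 7: 16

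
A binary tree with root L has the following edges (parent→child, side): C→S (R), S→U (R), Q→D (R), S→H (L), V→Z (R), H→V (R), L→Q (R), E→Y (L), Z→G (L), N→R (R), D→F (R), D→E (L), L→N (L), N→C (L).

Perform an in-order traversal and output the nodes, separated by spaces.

In-order visits the left subtree, then the node, then the right subtree.
At L: go left to N.
  At N: go left to C.
    At C: no left child.
    Visit C.
    At C: go right to S.
      At S: go left to H.
        At H: no left child.
        Visit H.
        At H: go right to V.
          At V: no left child.
          Visit V.
          At V: go right to Z.
            At Z: go left to G.
              G is a leaf — visit G.
            Visit Z.
            At Z: no right child.
      Visit S.
      At S: go right to U.
        U is a leaf — visit U.
  Visit N.
  At N: go right to R.
    R is a leaf — visit R.
Visit L.
At L: go right to Q.
  At Q: no left child.
  Visit Q.
  At Q: go right to D.
    At D: go left to E.
      At E: go left to Y.
        Y is a leaf — visit Y.
      Visit E.
      At E: no right child.
    Visit D.
    At D: go right to F.
      F is a leaf — visit F.

C H V G Z S U N R L Q Y E D F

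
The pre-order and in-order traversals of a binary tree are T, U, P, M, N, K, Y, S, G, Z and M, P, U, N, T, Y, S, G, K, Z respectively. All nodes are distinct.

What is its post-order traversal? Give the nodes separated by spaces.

The first element of pre-order is the root; it splits in-order into left and right subtrees.
Root T: left subtree has 4 nodes {M, P, U, N}, right has 5 {Y, S, G, K, Z}.
  Root U: left subtree has 2 nodes {M, P}, right has 1 {N}.
    Root P: left subtree has 1 node {M}, right has 0 { }.
  Root K: left subtree has 3 nodes {Y, S, G}, right has 1 {Z}.
    Root Y: left subtree has 0 nodes { }, right has 2 {S, G}.
      Root S: left subtree has 0 nodes { }, right has 1 {G}.

M P N U G S Y Z K T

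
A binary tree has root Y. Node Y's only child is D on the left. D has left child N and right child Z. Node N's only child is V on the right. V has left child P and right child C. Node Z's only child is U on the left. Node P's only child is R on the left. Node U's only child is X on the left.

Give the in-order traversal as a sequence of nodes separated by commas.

N, R, P, V, C, D, X, U, Z, Y

In-order visits the left subtree, then the node, then the right subtree.
At Y: go left to D.
  At D: go left to N.
    At N: no left child.
    Visit N.
    At N: go right to V.
      At V: go left to P.
        At P: go left to R.
          R is a leaf — visit R.
        Visit P.
        At P: no right child.
      Visit V.
      At V: go right to C.
        C is a leaf — visit C.
  Visit D.
  At D: go right to Z.
    At Z: go left to U.
      At U: go left to X.
        X is a leaf — visit X.
      Visit U.
      At U: no right child.
    Visit Z.
    At Z: no right child.
Visit Y.
At Y: no right child.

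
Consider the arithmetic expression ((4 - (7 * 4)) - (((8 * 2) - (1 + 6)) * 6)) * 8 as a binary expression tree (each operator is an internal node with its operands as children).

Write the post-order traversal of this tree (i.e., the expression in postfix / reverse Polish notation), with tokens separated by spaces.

4 7 4 * - 8 2 * 1 6 + - 6 * - 8 *

Post-order on an expression tree gives postfix notation: for each operator, emit left operand, right operand, then the operator.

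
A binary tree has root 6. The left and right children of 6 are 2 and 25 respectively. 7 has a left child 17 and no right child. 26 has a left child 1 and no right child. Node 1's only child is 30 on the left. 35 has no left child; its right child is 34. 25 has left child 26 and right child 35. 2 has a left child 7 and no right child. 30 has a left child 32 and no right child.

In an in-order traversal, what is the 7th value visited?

In-order visits the left subtree, then the node, then the right subtree.
At 6: go left to 2.
  At 2: go left to 7.
    At 7: go left to 17.
      17 is a leaf — visit 17.
    Visit 7.
    At 7: no right child.
  Visit 2.
  At 2: no right child.
Visit 6.
At 6: go right to 25.
  At 25: go left to 26.
    At 26: go left to 1.
      At 1: go left to 30.
        At 30: go left to 32.
          32 is a leaf — visit 32.
        Visit 30.
        At 30: no right child.
      Visit 1.
      At 1: no right child.
    Visit 26.
    At 26: no right child.
  Visit 25.
  At 25: go right to 35.
    At 35: no left child.
    Visit 35.
    At 35: go right to 34.
      34 is a leaf — visit 34.
Full in-order sequence: 17, 7, 2, 6, 32, 30, 1, 26, 25, 35, 34.

1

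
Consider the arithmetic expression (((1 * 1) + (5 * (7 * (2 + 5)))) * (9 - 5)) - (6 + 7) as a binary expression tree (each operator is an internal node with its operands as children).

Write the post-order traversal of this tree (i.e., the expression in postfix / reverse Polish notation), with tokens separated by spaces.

Post-order on an expression tree gives postfix notation: for each operator, emit left operand, right operand, then the operator.

1 1 * 5 7 2 5 + * * + 9 5 - * 6 7 + -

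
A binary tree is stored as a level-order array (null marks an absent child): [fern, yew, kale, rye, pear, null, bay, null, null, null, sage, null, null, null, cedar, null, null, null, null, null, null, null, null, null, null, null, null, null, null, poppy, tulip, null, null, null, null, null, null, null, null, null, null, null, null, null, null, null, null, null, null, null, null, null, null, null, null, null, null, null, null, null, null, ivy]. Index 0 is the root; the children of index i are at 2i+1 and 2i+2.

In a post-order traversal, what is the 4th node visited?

Post-order visits the left subtree, then the right subtree, then the node.
At fern: go left to yew.
  At yew: go left to rye.
    rye is a leaf — visit rye.
  At yew: go right to pear.
    At pear: no left child.
    At pear: go right to sage.
      sage is a leaf — visit sage.
    Visit pear.
  Visit yew.
At fern: go right to kale.
  At kale: no left child.
  At kale: go right to bay.
    At bay: no left child.
    At bay: go right to cedar.
      At cedar: go left to poppy.
        poppy is a leaf — visit poppy.
      At cedar: go right to tulip.
        At tulip: go left to ivy.
          ivy is a leaf — visit ivy.
        At tulip: no right child.
        Visit tulip.
      Visit cedar.
    Visit bay.
  Visit kale.
Visit fern.
Full post-order sequence: rye, sage, pear, yew, poppy, ivy, tulip, cedar, bay, kale, fern.

yew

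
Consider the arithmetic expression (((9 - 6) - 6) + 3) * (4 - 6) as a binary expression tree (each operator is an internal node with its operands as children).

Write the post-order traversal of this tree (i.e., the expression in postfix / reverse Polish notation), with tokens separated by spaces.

9 6 - 6 - 3 + 4 6 - *

Post-order on an expression tree gives postfix notation: for each operator, emit left operand, right operand, then the operator.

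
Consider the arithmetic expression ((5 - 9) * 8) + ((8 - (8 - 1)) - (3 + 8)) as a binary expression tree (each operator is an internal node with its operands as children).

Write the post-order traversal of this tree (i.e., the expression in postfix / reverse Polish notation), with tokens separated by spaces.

Post-order on an expression tree gives postfix notation: for each operator, emit left operand, right operand, then the operator.

5 9 - 8 * 8 8 1 - - 3 8 + - +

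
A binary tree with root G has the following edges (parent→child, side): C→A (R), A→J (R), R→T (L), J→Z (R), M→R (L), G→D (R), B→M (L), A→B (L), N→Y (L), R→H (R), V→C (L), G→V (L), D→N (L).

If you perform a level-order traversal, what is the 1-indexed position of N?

5

Level-order visits nodes level by level from the root, left to right within each level.
Level 0: G
Level 1: V, D
Level 2: C, N
Level 3: A, Y
Level 4: B, J
Level 5: M, Z
Level 6: R
Level 7: T, H
Full level-order sequence: G, V, D, C, N, A, Y, B, J, M, Z, R, T, H.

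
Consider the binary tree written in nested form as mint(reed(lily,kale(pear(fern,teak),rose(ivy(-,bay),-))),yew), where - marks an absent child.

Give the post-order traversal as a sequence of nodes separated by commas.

Post-order visits the left subtree, then the right subtree, then the node.
At mint: go left to reed.
  At reed: go left to lily.
    lily is a leaf — visit lily.
  At reed: go right to kale.
    At kale: go left to pear.
      At pear: go left to fern.
        fern is a leaf — visit fern.
      At pear: go right to teak.
        teak is a leaf — visit teak.
      Visit pear.
    At kale: go right to rose.
      At rose: go left to ivy.
        At ivy: no left child.
        At ivy: go right to bay.
          bay is a leaf — visit bay.
        Visit ivy.
      At rose: no right child.
      Visit rose.
    Visit kale.
  Visit reed.
At mint: go right to yew.
  yew is a leaf — visit yew.
Visit mint.

lily, fern, teak, pear, bay, ivy, rose, kale, reed, yew, mint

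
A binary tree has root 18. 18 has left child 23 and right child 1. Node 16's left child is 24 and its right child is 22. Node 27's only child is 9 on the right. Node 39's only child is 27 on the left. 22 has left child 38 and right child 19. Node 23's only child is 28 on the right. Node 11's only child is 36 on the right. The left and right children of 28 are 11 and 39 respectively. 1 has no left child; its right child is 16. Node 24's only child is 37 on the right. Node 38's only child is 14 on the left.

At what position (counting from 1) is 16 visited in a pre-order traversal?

Pre-order visits the node, then its left subtree, then its right subtree.
Visit 18.
At 18: go left to 23.
  Visit 23.
  At 23: no left child.
  At 23: go right to 28.
    Visit 28.
    At 28: go left to 11.
      Visit 11.
      At 11: no left child.
      At 11: go right to 36.
        36 is a leaf — visit 36.
    At 28: go right to 39.
      Visit 39.
      At 39: go left to 27.
        Visit 27.
        At 27: no left child.
        At 27: go right to 9.
          9 is a leaf — visit 9.
      At 39: no right child.
At 18: go right to 1.
  Visit 1.
  At 1: no left child.
  At 1: go right to 16.
    Visit 16.
    At 16: go left to 24.
      Visit 24.
      At 24: no left child.
      At 24: go right to 37.
        37 is a leaf — visit 37.
    At 16: go right to 22.
      Visit 22.
      At 22: go left to 38.
        Visit 38.
        At 38: go left to 14.
          14 is a leaf — visit 14.
        At 38: no right child.
      At 22: go right to 19.
        19 is a leaf — visit 19.
Full pre-order sequence: 18, 23, 28, 11, 36, 39, 27, 9, 1, 16, 24, 37, 22, 38, 14, 19.

10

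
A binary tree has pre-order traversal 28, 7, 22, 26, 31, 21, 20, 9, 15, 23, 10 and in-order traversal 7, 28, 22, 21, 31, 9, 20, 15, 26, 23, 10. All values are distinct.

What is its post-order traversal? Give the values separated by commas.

The first element of pre-order is the root; it splits in-order into left and right subtrees.
Root 28: left subtree has 1 node {7}, right has 9 {22, 21, 31, 9, 20, 15, 26, 23, 10}.
  Root 22: left subtree has 0 nodes { }, right has 8 {21, 31, 9, 20, 15, 26, 23, 10}.
    Root 26: left subtree has 5 nodes {21, 31, 9, 20, 15}, right has 2 {23, 10}.
      Root 31: left subtree has 1 node {21}, right has 3 {9, 20, 15}.
        Root 20: left subtree has 1 node {9}, right has 1 {15}.
      Root 23: left subtree has 0 nodes { }, right has 1 {10}.

7, 21, 9, 15, 20, 31, 10, 23, 26, 22, 28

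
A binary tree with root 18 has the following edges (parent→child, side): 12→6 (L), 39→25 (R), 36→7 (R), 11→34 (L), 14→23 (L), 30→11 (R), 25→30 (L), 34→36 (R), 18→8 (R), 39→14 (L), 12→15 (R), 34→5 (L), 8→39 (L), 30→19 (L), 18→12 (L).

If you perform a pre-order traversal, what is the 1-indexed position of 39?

6

Pre-order visits the node, then its left subtree, then its right subtree.
Visit 18.
At 18: go left to 12.
  Visit 12.
  At 12: go left to 6.
    6 is a leaf — visit 6.
  At 12: go right to 15.
    15 is a leaf — visit 15.
At 18: go right to 8.
  Visit 8.
  At 8: go left to 39.
    Visit 39.
    At 39: go left to 14.
      Visit 14.
      At 14: go left to 23.
        23 is a leaf — visit 23.
      At 14: no right child.
    At 39: go right to 25.
      Visit 25.
      At 25: go left to 30.
        Visit 30.
        At 30: go left to 19.
          19 is a leaf — visit 19.
        At 30: go right to 11.
          Visit 11.
          At 11: go left to 34.
            Visit 34.
            At 34: go left to 5.
              5 is a leaf — visit 5.
            At 34: go right to 36.
              Visit 36.
              At 36: no left child.
              At 36: go right to 7.
                7 is a leaf — visit 7.
          At 11: no right child.
      At 25: no right child.
  At 8: no right child.
Full pre-order sequence: 18, 12, 6, 15, 8, 39, 14, 23, 25, 30, 19, 11, 34, 5, 36, 7.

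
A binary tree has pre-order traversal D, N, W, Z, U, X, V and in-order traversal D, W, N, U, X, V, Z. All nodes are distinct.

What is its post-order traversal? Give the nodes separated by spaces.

The first element of pre-order is the root; it splits in-order into left and right subtrees.
Root D: left subtree has 0 nodes { }, right has 6 {W, N, U, X, V, Z}.
  Root N: left subtree has 1 node {W}, right has 4 {U, X, V, Z}.
    Root Z: left subtree has 3 nodes {U, X, V}, right has 0 { }.
      Root U: left subtree has 0 nodes { }, right has 2 {X, V}.
        Root X: left subtree has 0 nodes { }, right has 1 {V}.

W V X U Z N D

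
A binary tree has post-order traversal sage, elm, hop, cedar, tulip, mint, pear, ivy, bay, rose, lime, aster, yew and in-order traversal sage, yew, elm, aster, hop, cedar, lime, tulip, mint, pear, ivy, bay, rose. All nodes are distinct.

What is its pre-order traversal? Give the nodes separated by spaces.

The last element of post-order is the root; it splits in-order into left and right subtrees.
Root yew: left subtree has 1 node {sage}, right has 11 {elm, aster, hop, cedar, lime, tulip, mint, pear, ivy, bay, rose}.
  Root aster: left subtree has 1 node {elm}, right has 9 {hop, cedar, lime, tulip, mint, pear, ivy, bay, rose}.
    Root lime: left subtree has 2 nodes {hop, cedar}, right has 6 {tulip, mint, pear, ivy, bay, rose}.
      Root cedar: left subtree has 1 node {hop}, right has 0 { }.
      Root rose: left subtree has 5 nodes {tulip, mint, pear, ivy, bay}, right has 0 { }.
        Root bay: left subtree has 4 nodes {tulip, mint, pear, ivy}, right has 0 { }.
          Root ivy: left subtree has 3 nodes {tulip, mint, pear}, right has 0 { }.
            Root pear: left subtree has 2 nodes {tulip, mint}, right has 0 { }.
              Root mint: left subtree has 1 node {tulip}, right has 0 { }.

yew sage aster elm lime cedar hop rose bay ivy pear mint tulip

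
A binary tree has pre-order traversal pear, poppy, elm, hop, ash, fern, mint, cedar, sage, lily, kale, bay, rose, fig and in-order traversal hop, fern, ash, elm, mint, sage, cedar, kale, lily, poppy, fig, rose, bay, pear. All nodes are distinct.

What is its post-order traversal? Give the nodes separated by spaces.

The first element of pre-order is the root; it splits in-order into left and right subtrees.
Root pear: left subtree has 13 nodes {hop, fern, ash, elm, mint, sage, cedar, kale, lily, poppy, fig, rose, bay}, right has 0 { }.
  Root poppy: left subtree has 9 nodes {hop, fern, ash, elm, mint, sage, cedar, kale, lily}, right has 3 {fig, rose, bay}.
    Root elm: left subtree has 3 nodes {hop, fern, ash}, right has 5 {mint, sage, cedar, kale, lily}.
      Root hop: left subtree has 0 nodes { }, right has 2 {fern, ash}.
        Root ash: left subtree has 1 node {fern}, right has 0 { }.
      Root mint: left subtree has 0 nodes { }, right has 4 {sage, cedar, kale, lily}.
        Root cedar: left subtree has 1 node {sage}, right has 2 {kale, lily}.
          Root lily: left subtree has 1 node {kale}, right has 0 { }.
    Root bay: left subtree has 2 nodes {fig, rose}, right has 0 { }.
      Root rose: left subtree has 1 node {fig}, right has 0 { }.

fern ash hop sage kale lily cedar mint elm fig rose bay poppy pear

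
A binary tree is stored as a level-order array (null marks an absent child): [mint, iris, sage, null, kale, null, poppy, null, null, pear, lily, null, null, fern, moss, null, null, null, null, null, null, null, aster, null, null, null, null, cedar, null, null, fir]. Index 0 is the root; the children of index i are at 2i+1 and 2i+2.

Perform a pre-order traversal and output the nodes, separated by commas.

Pre-order visits the node, then its left subtree, then its right subtree.
Visit mint.
At mint: go left to iris.
  Visit iris.
  At iris: no left child.
  At iris: go right to kale.
    Visit kale.
    At kale: go left to pear.
      pear is a leaf — visit pear.
    At kale: go right to lily.
      Visit lily.
      At lily: no left child.
      At lily: go right to aster.
        aster is a leaf — visit aster.
At mint: go right to sage.
  Visit sage.
  At sage: no left child.
  At sage: go right to poppy.
    Visit poppy.
    At poppy: go left to fern.
      Visit fern.
      At fern: go left to cedar.
        cedar is a leaf — visit cedar.
      At fern: no right child.
    At poppy: go right to moss.
      Visit moss.
      At moss: no left child.
      At moss: go right to fir.
        fir is a leaf — visit fir.

mint, iris, kale, pear, lily, aster, sage, poppy, fern, cedar, moss, fir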